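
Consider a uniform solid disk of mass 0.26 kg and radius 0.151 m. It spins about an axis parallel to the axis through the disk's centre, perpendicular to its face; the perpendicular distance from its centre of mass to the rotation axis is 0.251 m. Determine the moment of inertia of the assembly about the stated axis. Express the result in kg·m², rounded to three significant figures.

0.0193

I_cm = (1/2)MR² = (1/2)(0.26)(0.151)² = 0.0029641 kg·m²; centre at d = 0.251 m, so the parallel axis theorem gives I = 0.0029641 + (0.26)(0.251)² = 0.019344 kg·m².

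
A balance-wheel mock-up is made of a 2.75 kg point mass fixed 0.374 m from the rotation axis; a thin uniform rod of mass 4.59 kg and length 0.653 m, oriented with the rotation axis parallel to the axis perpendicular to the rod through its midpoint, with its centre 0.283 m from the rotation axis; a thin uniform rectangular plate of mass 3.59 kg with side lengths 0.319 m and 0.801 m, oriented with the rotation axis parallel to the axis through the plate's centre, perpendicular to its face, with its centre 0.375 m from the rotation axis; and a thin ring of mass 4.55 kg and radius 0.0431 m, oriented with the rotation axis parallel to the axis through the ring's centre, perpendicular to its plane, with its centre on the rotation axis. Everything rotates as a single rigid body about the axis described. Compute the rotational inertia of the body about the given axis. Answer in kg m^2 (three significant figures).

1.65

Point mass: I_cm = 0; centre at d = 0.374 m, so I = I_cm + Md² gives I = 0 + (2.75)(0.374)² = 0.38466 kg m^2.
Thin rod: I_cm = (1/12)ML² = (1/12)(4.59)(0.653)² = 0.1631 kg m^2; centre at d = 0.283 m, so I = I_cm + Md² gives I = 0.1631 + (4.59)(0.283)² = 0.53071 kg m^2.
Rectangular plate: I_cm = (1/12)M(a²+b²) = (1/12)(3.59)[(0.319)² + (0.801)²] = 0.22239 kg m^2; centre at d = 0.375 m, so I = I_cm + Md² gives I = 0.22239 + (3.59)(0.375)² = 0.72723 kg m^2.
Thin ring: I_cm = MR² = (4.55)(0.0431)² = 0.0084521 kg m^2; axis through the centre, so I = 0.0084521 kg m^2.
Total I = 0.38466 + 0.53071 + 0.72723 + 0.0084521 = 1.6511 kg m^2.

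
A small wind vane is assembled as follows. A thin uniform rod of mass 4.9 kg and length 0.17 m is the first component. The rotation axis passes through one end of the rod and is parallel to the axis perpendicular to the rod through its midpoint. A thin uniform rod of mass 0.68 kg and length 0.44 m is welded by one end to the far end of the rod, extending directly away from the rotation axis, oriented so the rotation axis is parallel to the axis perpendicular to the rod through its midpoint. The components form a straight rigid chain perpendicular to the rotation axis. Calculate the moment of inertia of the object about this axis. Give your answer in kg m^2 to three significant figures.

0.162

Thin rod: I_cm = (1/12)ML² = (1/12)(4.9)(0.17)² = 0.011801 kg m^2; centre at d = 0.085 m, so the parallel axis theorem gives I = 0.011801 + (4.9)(0.085)² = 0.047203 kg m^2.
Thin rod: I_cm = (1/12)ML² = (1/12)(0.68)(0.44)² = 0.010971 kg m^2; centre at d = 0.085 + 0.085 + 0.22 = 0.39 m, so the parallel axis theorem gives I = 0.010971 + (0.68)(0.39)² = 0.1144 kg m^2.
Total I = 0.047203 + 0.1144 = 0.1616 kg m^2.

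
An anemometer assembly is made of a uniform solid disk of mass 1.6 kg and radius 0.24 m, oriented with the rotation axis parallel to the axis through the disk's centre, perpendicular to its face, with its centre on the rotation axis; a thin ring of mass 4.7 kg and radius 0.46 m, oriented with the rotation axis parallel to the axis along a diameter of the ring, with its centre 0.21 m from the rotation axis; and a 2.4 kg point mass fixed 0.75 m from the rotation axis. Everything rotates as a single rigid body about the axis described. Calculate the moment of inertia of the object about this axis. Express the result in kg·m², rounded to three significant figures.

2.10

Solid disk: I_cm = (1/2)MR² = (1/2)(1.6)(0.24)² = 0.04608 kg·m²; axis through the centre, so I = 0.04608 kg·m².
Thin ring: I_cm = (1/2)MR² = (1/2)(4.7)(0.46)² = 0.49726 kg·m²; centre at d = 0.21 m, so I = I_cm + Md² gives I = 0.49726 + (4.7)(0.21)² = 0.70453 kg·m².
Point mass: I_cm = 0; centre at d = 0.75 m, so I = I_cm + Md² gives I = 0 + (2.4)(0.75)² = 1.35 kg·m².
Total I = 0.04608 + 0.70453 + 1.35 = 2.1006 kg·m².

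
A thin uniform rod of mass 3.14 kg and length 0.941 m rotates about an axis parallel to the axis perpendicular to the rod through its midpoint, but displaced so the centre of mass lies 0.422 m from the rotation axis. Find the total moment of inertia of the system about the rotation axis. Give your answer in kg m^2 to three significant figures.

I_cm = (1/12)ML² = (1/12)(3.14)(0.941)² = 0.2317 kg m^2; centre at d = 0.422 m, so the parallel axis theorem gives I = 0.2317 + (3.14)(0.422)² = 0.79088 kg m^2.

0.791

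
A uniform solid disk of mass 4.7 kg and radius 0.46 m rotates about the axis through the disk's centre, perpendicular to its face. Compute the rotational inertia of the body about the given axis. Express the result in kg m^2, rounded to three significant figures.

I_cm = (1/2)MR² = (1/2)(4.7)(0.46)² = 0.49726 kg m^2; axis through the centre, so I = 0.49726 kg m^2.

0.497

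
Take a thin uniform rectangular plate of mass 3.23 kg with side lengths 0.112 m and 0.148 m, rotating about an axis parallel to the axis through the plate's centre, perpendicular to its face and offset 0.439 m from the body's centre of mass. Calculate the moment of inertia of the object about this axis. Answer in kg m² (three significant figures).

0.632

I_cm = (1/12)M(a²+b²) = (1/12)(3.23)[(0.112)² + (0.148)²] = 0.0092723 kg m²; centre at d = 0.439 m, so the parallel axis theorem gives I = 0.0092723 + (3.23)(0.439)² = 0.63176 kg m².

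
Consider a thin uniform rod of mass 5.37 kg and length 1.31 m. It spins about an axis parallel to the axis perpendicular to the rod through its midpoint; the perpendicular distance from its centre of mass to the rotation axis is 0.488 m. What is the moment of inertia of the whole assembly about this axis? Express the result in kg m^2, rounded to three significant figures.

2.05

I_cm = (1/12)ML² = (1/12)(5.37)(1.31)² = 0.76795 kg m^2; centre at d = 0.488 m, so I = I_cm + Md² gives I = 0.76795 + (5.37)(0.488)² = 2.0468 kg m^2.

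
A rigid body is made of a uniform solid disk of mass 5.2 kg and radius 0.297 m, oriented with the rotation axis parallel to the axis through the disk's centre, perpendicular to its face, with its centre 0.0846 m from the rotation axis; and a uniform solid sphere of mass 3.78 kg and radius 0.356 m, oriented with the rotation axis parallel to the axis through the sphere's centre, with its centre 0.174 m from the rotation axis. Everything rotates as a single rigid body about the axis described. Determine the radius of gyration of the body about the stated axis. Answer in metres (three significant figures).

Solid disk: I_cm = (1/2)MR² = (1/2)(5.2)(0.297)² = 0.22934 kg m^2; centre at d = 0.0846 m, so I = I_cm + Md² gives I = 0.22934 + (5.2)(0.0846)² = 0.26656 kg m^2.
Solid sphere: I_cm = (2/5)MR² = (2/5)(3.78)(0.356)² = 0.19162 kg m^2; centre at d = 0.174 m, so I = I_cm + Md² gives I = 0.19162 + (3.78)(0.174)² = 0.30607 kg m^2.
Total I = 0.57263 kg m^2; total mass M = 8.98 kg.
k = √(I/M) = √(0.57263/8.98) = 0.25252 m.

0.253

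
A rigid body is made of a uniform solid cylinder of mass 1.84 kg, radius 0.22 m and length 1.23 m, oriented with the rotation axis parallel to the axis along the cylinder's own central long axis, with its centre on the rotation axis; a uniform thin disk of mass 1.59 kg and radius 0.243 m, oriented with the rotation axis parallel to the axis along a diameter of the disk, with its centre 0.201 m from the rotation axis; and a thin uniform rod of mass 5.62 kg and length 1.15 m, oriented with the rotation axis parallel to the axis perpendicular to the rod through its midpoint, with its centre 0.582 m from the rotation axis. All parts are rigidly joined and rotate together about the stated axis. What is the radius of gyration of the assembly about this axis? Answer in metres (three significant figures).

0.542

Solid cylinder: I_cm = (1/2)MR² = (1/2)(1.84)(0.22)² = 0.044528 kg·m²; axis through the centre, so I = 0.044528 kg·m².
Thin disk: I_cm = (1/4)MR² = (1/4)(1.59)(0.243)² = 0.023472 kg·m²; centre at d = 0.201 m, so the parallel axis theorem gives I = 0.023472 + (1.59)(0.201)² = 0.08771 kg·m².
Thin rod: I_cm = (1/12)ML² = (1/12)(5.62)(1.15)² = 0.61937 kg·m²; centre at d = 0.582 m, so the parallel axis theorem gives I = 0.61937 + (5.62)(0.582)² = 2.523 kg·m².
Total I = 2.6552 kg·m²; total mass M = 9.05 kg.
k = √(I/M) = √(2.6552/9.05) = 0.54166 m.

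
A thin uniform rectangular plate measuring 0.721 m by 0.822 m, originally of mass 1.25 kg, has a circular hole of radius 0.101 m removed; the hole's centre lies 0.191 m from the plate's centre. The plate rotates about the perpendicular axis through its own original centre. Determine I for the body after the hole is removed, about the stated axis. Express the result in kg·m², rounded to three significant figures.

Unpierced body about its centre: I₀ = (1/12)M(a²+b²) = (1/12)(1.25)[(0.721)² + (0.822)²] = 0.12453 kg·m².
The removed disk has mass m = M·πr²/(ab) = (1.25)·π(0.101)²/(0.721·0.822) = 0.067592 kg (same uniform areal density).
Its moment of inertia about the rotation axis (parallel-axis theorem): I_hole = (1/2)mr² + md² = (1/2)(0.067592)(0.101)² + (0.067592)(0.191)² = 0.0028106 kg·m².
Treating the hole as negative mass, I = I₀ − I_hole = 0.12453 − 0.0028106 = 0.12172 kg·m².

0.122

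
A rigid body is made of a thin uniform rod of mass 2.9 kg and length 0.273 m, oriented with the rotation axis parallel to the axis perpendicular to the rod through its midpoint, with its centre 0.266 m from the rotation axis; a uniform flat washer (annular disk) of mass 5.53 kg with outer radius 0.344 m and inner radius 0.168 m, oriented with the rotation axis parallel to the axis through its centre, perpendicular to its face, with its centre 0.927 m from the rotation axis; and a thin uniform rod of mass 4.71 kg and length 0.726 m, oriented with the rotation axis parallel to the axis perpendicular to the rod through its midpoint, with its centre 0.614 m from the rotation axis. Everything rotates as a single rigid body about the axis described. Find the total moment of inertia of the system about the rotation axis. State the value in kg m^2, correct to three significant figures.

7.36

Thin rod: I_cm = (1/12)ML² = (1/12)(2.9)(0.273)² = 0.018011 kg m^2; centre at d = 0.266 m, so the parallel axis theorem gives I = 0.018011 + (2.9)(0.266)² = 0.2232 kg m^2.
Annular disk: I_cm = (1/2)M(R²+r²) = (1/2)(5.53)[(0.344)² + (0.168)²] = 0.40524 kg m^2; centre at d = 0.927 m, so the parallel axis theorem gives I = 0.40524 + (5.53)(0.927)² = 5.1573 kg m^2.
Thin rod: I_cm = (1/12)ML² = (1/12)(4.71)(0.726)² = 0.20688 kg m^2; centre at d = 0.614 m, so the parallel axis theorem gives I = 0.20688 + (4.71)(0.614)² = 1.9825 kg m^2.
Total I = 0.2232 + 5.1573 + 1.9825 = 7.3631 kg m^2.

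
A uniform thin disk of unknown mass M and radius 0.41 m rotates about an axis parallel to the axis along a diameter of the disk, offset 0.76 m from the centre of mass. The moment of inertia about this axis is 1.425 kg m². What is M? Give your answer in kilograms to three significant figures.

2.30

I = I_cm + Md² = (1/4)MR² + Md² = M·[0.25·(0.41)² + (0.76)²] = M·0.61962.
So M = 1.425 / 0.61962 = 2.2998 kg.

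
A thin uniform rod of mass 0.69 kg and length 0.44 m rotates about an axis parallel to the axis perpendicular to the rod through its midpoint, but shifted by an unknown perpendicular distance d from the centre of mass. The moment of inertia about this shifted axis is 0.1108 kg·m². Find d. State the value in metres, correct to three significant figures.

0.380

About the centre-of-mass axis, I_cm = (1/12)ML² = (1/12)(0.69)(0.44)² = 0.011132 kg·m².
Parallel axis theorem: I = I_cm + Md², so Md² = 0.1108 − 0.011132 = 0.099668 kg·m².
d = √(0.099668 / 0.69) = 0.38006 m.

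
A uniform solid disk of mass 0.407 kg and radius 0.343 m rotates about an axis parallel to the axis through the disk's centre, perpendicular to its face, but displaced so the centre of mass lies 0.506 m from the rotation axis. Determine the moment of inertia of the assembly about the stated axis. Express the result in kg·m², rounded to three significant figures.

0.128

I_cm = (1/2)MR² = (1/2)(0.407)(0.343)² = 0.023942 kg·m²; centre at d = 0.506 m, so I = I_cm + Md² gives I = 0.023942 + (0.407)(0.506)² = 0.12815 kg·m².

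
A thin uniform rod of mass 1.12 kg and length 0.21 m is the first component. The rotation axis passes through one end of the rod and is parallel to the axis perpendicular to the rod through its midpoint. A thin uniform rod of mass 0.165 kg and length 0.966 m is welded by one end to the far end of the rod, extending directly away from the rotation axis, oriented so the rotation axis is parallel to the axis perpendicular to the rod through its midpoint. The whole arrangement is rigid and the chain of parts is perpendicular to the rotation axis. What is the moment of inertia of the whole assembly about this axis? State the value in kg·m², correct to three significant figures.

Thin rod: I_cm = (1/12)ML² = (1/12)(1.12)(0.21)² = 0.004116 kg·m²; centre at d = 0.105 m, so I = I_cm + Md² gives I = 0.004116 + (1.12)(0.105)² = 0.016464 kg·m².
Thin rod: I_cm = (1/12)ML² = (1/12)(0.165)(0.966)² = 0.012831 kg·m²; centre at d = 0.105 + 0.105 + 0.483 = 0.693 m, so I = I_cm + Md² gives I = 0.012831 + (0.165)(0.693)² = 0.092072 kg·m².
Total I = 0.016464 + 0.092072 = 0.10854 kg·m².

0.109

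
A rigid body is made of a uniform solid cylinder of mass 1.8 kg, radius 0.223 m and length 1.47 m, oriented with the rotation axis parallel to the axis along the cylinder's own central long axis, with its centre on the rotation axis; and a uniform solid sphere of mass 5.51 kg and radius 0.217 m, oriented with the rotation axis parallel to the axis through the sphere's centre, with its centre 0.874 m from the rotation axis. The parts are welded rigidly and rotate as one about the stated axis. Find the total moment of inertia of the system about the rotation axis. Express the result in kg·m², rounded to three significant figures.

4.36

Solid cylinder: I_cm = (1/2)MR² = (1/2)(1.8)(0.223)² = 0.044756 kg·m²; axis through the centre, so I = 0.044756 kg·m².
Solid sphere: I_cm = (2/5)MR² = (2/5)(5.51)(0.217)² = 0.10378 kg·m²; centre at d = 0.874 m, so the parallel axis theorem gives I = 0.10378 + (5.51)(0.874)² = 4.3127 kg·m².
Total I = 0.044756 + 4.3127 = 4.3575 kg·m².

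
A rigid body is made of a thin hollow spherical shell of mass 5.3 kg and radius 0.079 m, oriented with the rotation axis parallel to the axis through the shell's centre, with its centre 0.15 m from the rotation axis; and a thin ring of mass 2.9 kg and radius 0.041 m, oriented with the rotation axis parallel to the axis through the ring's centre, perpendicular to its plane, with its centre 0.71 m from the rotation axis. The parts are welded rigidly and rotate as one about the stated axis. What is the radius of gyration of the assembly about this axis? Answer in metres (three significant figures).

0.443

Spherical shell: I_cm = (2/3)MR² = (2/3)(5.3)(0.079)² = 0.022052 kg·m²; centre at d = 0.15 m, so I = I_cm + Md² gives I = 0.022052 + (5.3)(0.15)² = 0.1413 kg·m².
Thin ring: I_cm = MR² = (2.9)(0.041)² = 0.0048749 kg·m²; centre at d = 0.71 m, so I = I_cm + Md² gives I = 0.0048749 + (2.9)(0.71)² = 1.4668 kg·m².
Total I = 1.6081 kg·m²; total mass M = 8.2 kg.
k = √(I/M) = √(1.6081/8.2) = 0.44284 m.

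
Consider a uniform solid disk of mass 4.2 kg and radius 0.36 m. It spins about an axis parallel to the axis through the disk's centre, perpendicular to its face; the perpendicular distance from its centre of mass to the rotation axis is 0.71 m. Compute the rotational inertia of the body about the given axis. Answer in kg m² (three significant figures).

2.39

I_cm = (1/2)MR² = (1/2)(4.2)(0.36)² = 0.27216 kg m²; centre at d = 0.71 m, so I = I_cm + Md² gives I = 0.27216 + (4.2)(0.71)² = 2.3894 kg m².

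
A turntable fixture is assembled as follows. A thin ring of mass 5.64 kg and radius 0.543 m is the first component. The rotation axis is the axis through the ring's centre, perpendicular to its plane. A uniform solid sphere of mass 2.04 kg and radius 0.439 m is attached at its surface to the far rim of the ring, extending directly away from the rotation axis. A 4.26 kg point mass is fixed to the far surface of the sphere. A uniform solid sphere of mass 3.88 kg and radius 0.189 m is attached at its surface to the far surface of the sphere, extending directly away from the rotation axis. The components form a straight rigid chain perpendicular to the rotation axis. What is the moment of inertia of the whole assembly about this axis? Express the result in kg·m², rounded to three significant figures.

Thin ring: I_cm = MR² = (5.64)(0.543)² = 1.6629 kg·m²; axis through the centre, so I = 1.6629 kg·m².
Solid sphere: I_cm = (2/5)MR² = (2/5)(2.04)(0.439)² = 0.15726 kg·m²; centre at d = 0.543 + 0.439 = 0.982 m, so I = I_cm + Md² gives I = 0.15726 + (2.04)(0.982)² = 2.1245 kg·m².
Point mass: I_cm = 0; centre at d = 0.543 + 0.439 + 0.439 = 1.421 m, so I = I_cm + Md² gives I = 0 + (4.26)(1.421)² = 8.602 kg·m².
Solid sphere: I_cm = (2/5)MR² = (2/5)(3.88)(0.189)² = 0.055439 kg·m²; centre at d = 0.543 + 0.439 + 0.439 + 0.189 = 1.61 m, so I = I_cm + Md² gives I = 0.055439 + (3.88)(1.61)² = 10.113 kg·m².
Total I = 1.6629 + 2.1245 + 8.602 + 10.113 = 22.502 kg·m².

22.5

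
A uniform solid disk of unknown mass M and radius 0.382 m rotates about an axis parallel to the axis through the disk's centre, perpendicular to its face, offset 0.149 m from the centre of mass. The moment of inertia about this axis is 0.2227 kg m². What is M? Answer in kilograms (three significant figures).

I = I_cm + Md² = (1/2)MR² + Md² = M·[0.5·(0.382)² + (0.149)²] = M·0.095163.
So M = 0.2227 / 0.095163 = 2.3402 kg.

2.34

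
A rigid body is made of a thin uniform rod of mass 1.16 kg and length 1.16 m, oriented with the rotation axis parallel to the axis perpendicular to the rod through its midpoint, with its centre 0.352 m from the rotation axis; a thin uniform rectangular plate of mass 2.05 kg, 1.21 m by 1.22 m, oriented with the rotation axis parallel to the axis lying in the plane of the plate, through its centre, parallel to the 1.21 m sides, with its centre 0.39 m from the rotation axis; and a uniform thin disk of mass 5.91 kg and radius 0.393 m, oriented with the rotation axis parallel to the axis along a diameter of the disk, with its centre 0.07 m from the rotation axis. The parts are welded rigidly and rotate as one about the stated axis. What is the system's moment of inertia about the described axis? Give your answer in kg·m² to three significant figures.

1.10

Thin rod: I_cm = (1/12)ML² = (1/12)(1.16)(1.16)² = 0.13007 kg·m²; centre at d = 0.352 m, so the parallel axis theorem gives I = 0.13007 + (1.16)(0.352)² = 0.2738 kg·m².
Rectangular plate: I_cm = (1/12)Mb² = (1/12)(2.05)(1.22)² = 0.25427 kg·m²; centre at d = 0.39 m, so the parallel axis theorem gives I = 0.25427 + (2.05)(0.39)² = 0.56607 kg·m².
Thin disk: I_cm = (1/4)MR² = (1/4)(5.91)(0.393)² = 0.2282 kg·m²; centre at d = 0.07 m, so the parallel axis theorem gives I = 0.2282 + (5.91)(0.07)² = 0.25716 kg·m².
Total I = 0.2738 + 0.56607 + 0.25716 = 1.097 kg·m².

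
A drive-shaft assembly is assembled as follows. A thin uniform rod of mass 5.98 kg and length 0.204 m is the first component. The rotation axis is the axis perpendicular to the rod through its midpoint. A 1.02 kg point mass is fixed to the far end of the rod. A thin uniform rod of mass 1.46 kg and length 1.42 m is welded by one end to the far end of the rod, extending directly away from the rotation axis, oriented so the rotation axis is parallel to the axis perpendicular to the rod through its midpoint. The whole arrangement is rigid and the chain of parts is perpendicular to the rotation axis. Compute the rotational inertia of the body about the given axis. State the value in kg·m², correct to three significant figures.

Thin rod: I_cm = (1/12)ML² = (1/12)(5.98)(0.204)² = 0.020739 kg·m²; axis through the centre, so I = 0.020739 kg·m².
Point mass: I_cm = 0; centre at d = 0.102 m, so the parallel axis theorem gives I = 0 + (1.02)(0.102)² = 0.010612 kg·m².
Thin rod: I_cm = (1/12)ML² = (1/12)(1.46)(1.42)² = 0.24533 kg·m²; centre at d = 0.102 + 0.71 = 0.812 m, so the parallel axis theorem gives I = 0.24533 + (1.46)(0.812)² = 1.208 kg·m².
Total I = 0.020739 + 0.010612 + 1.208 = 1.2393 kg·m².

1.24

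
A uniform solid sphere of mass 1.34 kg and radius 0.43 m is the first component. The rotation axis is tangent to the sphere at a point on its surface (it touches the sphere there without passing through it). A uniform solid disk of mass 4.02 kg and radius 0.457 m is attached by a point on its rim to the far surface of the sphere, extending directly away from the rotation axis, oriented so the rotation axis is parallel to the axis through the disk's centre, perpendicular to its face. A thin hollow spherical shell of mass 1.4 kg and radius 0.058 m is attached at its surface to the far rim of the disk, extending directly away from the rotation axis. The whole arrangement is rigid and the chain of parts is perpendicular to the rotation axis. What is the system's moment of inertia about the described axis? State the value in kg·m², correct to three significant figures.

Solid sphere: I_cm = (2/5)MR² = (2/5)(1.34)(0.43)² = 0.099106 kg·m²; centre at d = 0.43 m, so the parallel axis theorem gives I = 0.099106 + (1.34)(0.43)² = 0.34687 kg·m².
Solid disk: I_cm = (1/2)MR² = (1/2)(4.02)(0.457)² = 0.41979 kg·m²; centre at d = 0.43 + 0.43 + 0.457 = 1.317 m, so the parallel axis theorem gives I = 0.41979 + (4.02)(1.317)² = 7.3924 kg·m².
Spherical shell: I_cm = (2/3)MR² = (2/3)(1.4)(0.058)² = 0.0031397 kg·m²; centre at d = 0.43 + 0.43 + 0.457 + 0.457 + 0.058 = 1.832 m, so the parallel axis theorem gives I = 0.0031397 + (1.4)(1.832)² = 4.7019 kg·m².
Total I = 0.34687 + 7.3924 + 4.7019 = 12.441 kg·m².

12.4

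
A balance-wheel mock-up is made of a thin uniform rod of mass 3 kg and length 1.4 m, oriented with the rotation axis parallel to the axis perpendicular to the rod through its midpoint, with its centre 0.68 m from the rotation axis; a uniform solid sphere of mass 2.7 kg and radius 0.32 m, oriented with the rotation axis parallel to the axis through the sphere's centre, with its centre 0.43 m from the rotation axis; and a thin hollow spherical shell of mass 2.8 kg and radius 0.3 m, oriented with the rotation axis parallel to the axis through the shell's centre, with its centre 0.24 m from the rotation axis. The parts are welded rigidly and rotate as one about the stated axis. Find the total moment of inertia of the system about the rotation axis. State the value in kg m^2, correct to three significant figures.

Thin rod: I_cm = (1/12)ML² = (1/12)(3)(1.4)² = 0.49 kg m^2; centre at d = 0.68 m, so the parallel axis theorem gives I = 0.49 + (3)(0.68)² = 1.8772 kg m^2.
Solid sphere: I_cm = (2/5)MR² = (2/5)(2.7)(0.32)² = 0.11059 kg m^2; centre at d = 0.43 m, so the parallel axis theorem gives I = 0.11059 + (2.7)(0.43)² = 0.60982 kg m^2.
Spherical shell: I_cm = (2/3)MR² = (2/3)(2.8)(0.3)² = 0.168 kg m^2; centre at d = 0.24 m, so the parallel axis theorem gives I = 0.168 + (2.8)(0.24)² = 0.32928 kg m^2.
Total I = 1.8772 + 0.60982 + 0.32928 = 2.8163 kg m^2.

2.82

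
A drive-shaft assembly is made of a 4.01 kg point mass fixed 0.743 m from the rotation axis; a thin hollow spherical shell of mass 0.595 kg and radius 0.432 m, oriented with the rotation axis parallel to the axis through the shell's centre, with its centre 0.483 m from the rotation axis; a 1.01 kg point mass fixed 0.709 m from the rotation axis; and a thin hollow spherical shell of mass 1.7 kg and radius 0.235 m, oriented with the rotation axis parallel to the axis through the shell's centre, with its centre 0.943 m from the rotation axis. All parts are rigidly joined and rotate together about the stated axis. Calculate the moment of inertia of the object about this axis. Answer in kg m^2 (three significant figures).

Point mass: I_cm = 0; centre at d = 0.743 m, so the parallel axis theorem gives I = 0 + (4.01)(0.743)² = 2.2137 kg m^2.
Spherical shell: I_cm = (2/3)MR² = (2/3)(0.595)(0.432)² = 0.074028 kg m^2; centre at d = 0.483 m, so the parallel axis theorem gives I = 0.074028 + (0.595)(0.483)² = 0.21283 kg m^2.
Point mass: I_cm = 0; centre at d = 0.709 m, so the parallel axis theorem gives I = 0 + (1.01)(0.709)² = 0.50771 kg m^2.
Spherical shell: I_cm = (2/3)MR² = (2/3)(1.7)(0.235)² = 0.062588 kg m^2; centre at d = 0.943 m, so the parallel axis theorem gives I = 0.062588 + (1.7)(0.943)² = 1.5743 kg m^2.
Total I = 2.2137 + 0.21283 + 0.50771 + 1.5743 = 4.5086 kg m^2.

4.51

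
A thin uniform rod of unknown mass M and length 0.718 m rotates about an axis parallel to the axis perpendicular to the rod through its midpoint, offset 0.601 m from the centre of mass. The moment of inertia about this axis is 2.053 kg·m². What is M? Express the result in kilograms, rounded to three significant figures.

I = I_cm + Md² = (1/12)ML² + Md² = M·[0.0833333·(0.718)² + (0.601)²] = M·0.40416.
So M = 2.053 / 0.40416 = 5.0797 kg.

5.08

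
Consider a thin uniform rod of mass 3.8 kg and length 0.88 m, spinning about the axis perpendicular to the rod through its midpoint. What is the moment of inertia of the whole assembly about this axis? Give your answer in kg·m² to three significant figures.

I_cm = (1/12)ML² = (1/12)(3.8)(0.88)² = 0.24523 kg·m²; axis through the centre, so I = 0.24523 kg·m².

0.245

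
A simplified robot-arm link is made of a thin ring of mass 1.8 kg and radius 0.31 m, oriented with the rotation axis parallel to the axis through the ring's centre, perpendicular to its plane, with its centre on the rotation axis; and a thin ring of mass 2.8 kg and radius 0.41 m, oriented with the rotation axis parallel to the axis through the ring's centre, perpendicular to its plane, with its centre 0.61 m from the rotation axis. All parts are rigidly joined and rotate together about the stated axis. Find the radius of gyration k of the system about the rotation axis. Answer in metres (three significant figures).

Thin ring: I_cm = MR² = (1.8)(0.31)² = 0.17298 kg m²; axis through the centre, so I = 0.17298 kg m².
Thin ring: I_cm = MR² = (2.8)(0.41)² = 0.47068 kg m²; centre at d = 0.61 m, so I = I_cm + Md² gives I = 0.47068 + (2.8)(0.61)² = 1.5126 kg m².
Total I = 1.6855 kg m²; total mass M = 4.6 kg.
k = √(I/M) = √(1.6855/4.6) = 0.60533 m.

0.605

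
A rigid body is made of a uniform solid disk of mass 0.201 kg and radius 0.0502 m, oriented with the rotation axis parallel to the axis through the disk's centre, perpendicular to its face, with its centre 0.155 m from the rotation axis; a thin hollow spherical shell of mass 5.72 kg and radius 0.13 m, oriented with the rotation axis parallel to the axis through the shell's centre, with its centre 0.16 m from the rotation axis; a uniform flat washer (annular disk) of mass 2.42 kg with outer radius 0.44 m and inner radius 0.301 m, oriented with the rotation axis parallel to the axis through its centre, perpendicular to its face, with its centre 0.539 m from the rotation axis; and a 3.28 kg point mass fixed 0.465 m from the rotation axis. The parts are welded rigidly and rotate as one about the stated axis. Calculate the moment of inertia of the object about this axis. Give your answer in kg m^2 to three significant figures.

1.97

Solid disk: I_cm = (1/2)MR² = (1/2)(0.201)(0.0502)² = 0.00025326 kg m^2; centre at d = 0.155 m, so I = I_cm + Md² gives I = 0.00025326 + (0.201)(0.155)² = 0.0050823 kg m^2.
Spherical shell: I_cm = (2/3)MR² = (2/3)(5.72)(0.13)² = 0.064445 kg m^2; centre at d = 0.16 m, so I = I_cm + Md² gives I = 0.064445 + (5.72)(0.16)² = 0.21088 kg m^2.
Annular disk: I_cm = (1/2)M(R²+r²) = (1/2)(2.42)[(0.44)² + (0.301)²] = 0.34388 kg m^2; centre at d = 0.539 m, so I = I_cm + Md² gives I = 0.34388 + (2.42)(0.539)² = 1.0469 kg m^2.
Point mass: I_cm = 0; centre at d = 0.465 m, so I = I_cm + Md² gives I = 0 + (3.28)(0.465)² = 0.70922 kg m^2.
Total I = 0.0050823 + 0.21088 + 1.0469 + 0.70922 = 1.9721 kg m^2.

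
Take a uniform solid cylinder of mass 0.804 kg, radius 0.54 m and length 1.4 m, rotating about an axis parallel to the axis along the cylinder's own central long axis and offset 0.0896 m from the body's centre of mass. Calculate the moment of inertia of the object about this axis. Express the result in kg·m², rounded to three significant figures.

0.124

I_cm = (1/2)MR² = (1/2)(0.804)(0.54)² = 0.11722 kg·m²; centre at d = 0.0896 m, so the parallel axis theorem gives I = 0.11722 + (0.804)(0.0896)² = 0.12368 kg·m².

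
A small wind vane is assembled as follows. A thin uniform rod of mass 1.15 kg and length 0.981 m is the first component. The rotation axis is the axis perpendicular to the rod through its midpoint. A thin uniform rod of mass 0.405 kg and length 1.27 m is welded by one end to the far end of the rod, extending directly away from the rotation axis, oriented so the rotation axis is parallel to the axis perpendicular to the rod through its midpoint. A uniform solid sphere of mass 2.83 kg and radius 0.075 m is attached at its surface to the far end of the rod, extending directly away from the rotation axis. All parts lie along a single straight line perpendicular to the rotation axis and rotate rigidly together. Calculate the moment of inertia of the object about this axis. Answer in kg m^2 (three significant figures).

10.2

Thin rod: I_cm = (1/12)ML² = (1/12)(1.15)(0.981)² = 0.092226 kg m^2; axis through the centre, so I = 0.092226 kg m^2.
Thin rod: I_cm = (1/12)ML² = (1/12)(0.405)(1.27)² = 0.054435 kg m^2; centre at d = 0.4905 + 0.635 = 1.1255 m, so the parallel axis theorem gives I = 0.054435 + (0.405)(1.1255)² = 0.56747 kg m^2.
Solid sphere: I_cm = (2/5)MR² = (2/5)(2.83)(0.075)² = 0.0063675 kg m^2; centre at d = 0.4905 + 0.635 + 0.635 + 0.075 = 1.8355 m, so the parallel axis theorem gives I = 0.0063675 + (2.83)(1.8355)² = 9.5408 kg m^2.
Total I = 0.092226 + 0.56747 + 9.5408 = 10.201 kg m^2.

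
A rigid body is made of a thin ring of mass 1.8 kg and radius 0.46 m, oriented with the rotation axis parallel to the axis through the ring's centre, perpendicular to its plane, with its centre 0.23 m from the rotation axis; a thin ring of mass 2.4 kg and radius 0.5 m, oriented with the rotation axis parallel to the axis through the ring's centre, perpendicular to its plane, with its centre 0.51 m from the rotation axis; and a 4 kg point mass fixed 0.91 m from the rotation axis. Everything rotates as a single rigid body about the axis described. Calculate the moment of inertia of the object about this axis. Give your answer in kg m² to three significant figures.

5.01

Thin ring: I_cm = MR² = (1.8)(0.46)² = 0.38088 kg m²; centre at d = 0.23 m, so the parallel axis theorem gives I = 0.38088 + (1.8)(0.23)² = 0.4761 kg m².
Thin ring: I_cm = MR² = (2.4)(0.5)² = 0.6 kg m²; centre at d = 0.51 m, so the parallel axis theorem gives I = 0.6 + (2.4)(0.51)² = 1.2242 kg m².
Point mass: I_cm = 0; centre at d = 0.91 m, so the parallel axis theorem gives I = 0 + (4)(0.91)² = 3.3124 kg m².
Total I = 0.4761 + 1.2242 + 3.3124 = 5.0127 kg m².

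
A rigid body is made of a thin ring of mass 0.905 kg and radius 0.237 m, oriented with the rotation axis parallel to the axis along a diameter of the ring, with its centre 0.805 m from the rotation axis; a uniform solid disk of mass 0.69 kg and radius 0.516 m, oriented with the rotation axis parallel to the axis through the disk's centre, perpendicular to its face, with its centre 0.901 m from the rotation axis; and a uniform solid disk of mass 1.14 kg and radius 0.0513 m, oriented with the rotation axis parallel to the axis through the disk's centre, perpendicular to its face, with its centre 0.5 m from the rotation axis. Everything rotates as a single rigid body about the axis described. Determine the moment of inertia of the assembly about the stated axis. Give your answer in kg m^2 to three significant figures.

1.55

Thin ring: I_cm = (1/2)MR² = (1/2)(0.905)(0.237)² = 0.025416 kg m^2; centre at d = 0.805 m, so the parallel axis theorem gives I = 0.025416 + (0.905)(0.805)² = 0.61188 kg m^2.
Solid disk: I_cm = (1/2)MR² = (1/2)(0.69)(0.516)² = 0.091858 kg m^2; centre at d = 0.901 m, so the parallel axis theorem gives I = 0.091858 + (0.69)(0.901)² = 0.652 kg m^2.
Solid disk: I_cm = (1/2)MR² = (1/2)(1.14)(0.0513)² = 0.0015001 kg m^2; centre at d = 0.5 m, so the parallel axis theorem gives I = 0.0015001 + (1.14)(0.5)² = 0.2865 kg m^2.
Total I = 0.61188 + 0.652 + 0.2865 = 1.5504 kg m^2.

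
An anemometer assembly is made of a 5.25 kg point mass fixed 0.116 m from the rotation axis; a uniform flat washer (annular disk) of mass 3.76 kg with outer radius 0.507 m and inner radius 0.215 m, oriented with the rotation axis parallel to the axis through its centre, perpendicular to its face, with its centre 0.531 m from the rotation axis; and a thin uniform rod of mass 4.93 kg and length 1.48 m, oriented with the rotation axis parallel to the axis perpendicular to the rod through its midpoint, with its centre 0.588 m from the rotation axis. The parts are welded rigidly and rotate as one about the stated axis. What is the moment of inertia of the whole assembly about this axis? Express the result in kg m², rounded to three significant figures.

Point mass: I_cm = 0; centre at d = 0.116 m, so I = I_cm + Md² gives I = 0 + (5.25)(0.116)² = 0.070644 kg m².
Annular disk: I_cm = (1/2)M(R²+r²) = (1/2)(3.76)[(0.507)² + (0.215)²] = 0.57016 kg m²; centre at d = 0.531 m, so I = I_cm + Md² gives I = 0.57016 + (3.76)(0.531)² = 1.6303 kg m².
Thin rod: I_cm = (1/12)ML² = (1/12)(4.93)(1.48)² = 0.89989 kg m²; centre at d = 0.588 m, so I = I_cm + Md² gives I = 0.89989 + (4.93)(0.588)² = 2.6044 kg m².
Total I = 0.070644 + 1.6303 + 2.6044 = 4.3054 kg m².

4.31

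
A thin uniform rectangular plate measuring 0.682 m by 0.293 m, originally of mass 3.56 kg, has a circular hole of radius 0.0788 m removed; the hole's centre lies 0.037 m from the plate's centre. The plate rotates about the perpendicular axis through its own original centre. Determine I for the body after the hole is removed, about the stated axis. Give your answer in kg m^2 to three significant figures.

Unpierced body about its centre: I₀ = (1/12)M(a²+b²) = (1/12)(3.56)[(0.682)² + (0.293)²] = 0.16346 kg m^2.
The removed disk has mass m = M·πr²/(ab) = (3.56)·π(0.0788)²/(0.682·0.293) = 0.34754 kg (same uniform areal density).
Its moment of inertia about the rotation axis (parallel-axis theorem): I_hole = (1/2)mr² + md² = (1/2)(0.34754)(0.0788)² + (0.34754)(0.037)² = 0.0015548 kg m^2.
Treating the hole as negative mass, I = I₀ − I_hole = 0.16346 − 0.0015548 = 0.1619 kg m^2.

0.162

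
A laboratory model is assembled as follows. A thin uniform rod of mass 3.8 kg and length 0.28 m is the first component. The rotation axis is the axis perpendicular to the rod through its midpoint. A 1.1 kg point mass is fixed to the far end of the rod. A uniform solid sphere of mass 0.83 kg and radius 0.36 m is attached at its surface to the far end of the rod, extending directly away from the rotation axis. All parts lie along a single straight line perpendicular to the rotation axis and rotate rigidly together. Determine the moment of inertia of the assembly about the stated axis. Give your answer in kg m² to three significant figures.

0.297

Thin rod: I_cm = (1/12)ML² = (1/12)(3.8)(0.28)² = 0.024827 kg m²; axis through the centre, so I = 0.024827 kg m².
Point mass: I_cm = 0; centre at d = 0.14 m, so I = I_cm + Md² gives I = 0 + (1.1)(0.14)² = 0.02156 kg m².
Solid sphere: I_cm = (2/5)MR² = (2/5)(0.83)(0.36)² = 0.043027 kg m²; centre at d = 0.14 + 0.36 = 0.5 m, so I = I_cm + Md² gives I = 0.043027 + (0.83)(0.5)² = 0.25053 kg m².
Total I = 0.024827 + 0.02156 + 0.25053 = 0.29691 kg m².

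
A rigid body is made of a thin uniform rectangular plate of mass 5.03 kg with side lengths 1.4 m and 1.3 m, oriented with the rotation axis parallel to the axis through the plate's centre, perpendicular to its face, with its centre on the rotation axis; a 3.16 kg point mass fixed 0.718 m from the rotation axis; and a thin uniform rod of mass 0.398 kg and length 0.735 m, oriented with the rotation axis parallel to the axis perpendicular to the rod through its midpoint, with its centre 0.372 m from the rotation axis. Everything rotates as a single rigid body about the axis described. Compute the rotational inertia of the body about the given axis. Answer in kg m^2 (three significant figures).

3.23

Rectangular plate: I_cm = (1/12)M(a²+b²) = (1/12)(5.03)[(1.4)² + (1.3)²] = 1.53 kg m^2; axis through the centre, so I = 1.53 kg m^2.
Point mass: I_cm = 0; centre at d = 0.718 m, so the parallel axis theorem gives I = 0 + (3.16)(0.718)² = 1.6291 kg m^2.
Thin rod: I_cm = (1/12)ML² = (1/12)(0.398)(0.735)² = 0.017917 kg m^2; centre at d = 0.372 m, so the parallel axis theorem gives I = 0.017917 + (0.398)(0.372)² = 0.072994 kg m^2.
Total I = 1.53 + 1.6291 + 0.072994 = 3.232 kg m^2.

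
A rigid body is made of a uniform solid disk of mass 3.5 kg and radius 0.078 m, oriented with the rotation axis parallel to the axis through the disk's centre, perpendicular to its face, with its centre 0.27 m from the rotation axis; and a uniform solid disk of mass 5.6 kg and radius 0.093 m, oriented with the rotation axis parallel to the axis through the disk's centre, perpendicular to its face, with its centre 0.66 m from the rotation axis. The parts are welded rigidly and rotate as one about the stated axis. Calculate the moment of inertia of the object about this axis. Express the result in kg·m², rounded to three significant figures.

2.73

Solid disk: I_cm = (1/2)MR² = (1/2)(3.5)(0.078)² = 0.010647 kg·m²; centre at d = 0.27 m, so I = I_cm + Md² gives I = 0.010647 + (3.5)(0.27)² = 0.2658 kg·m².
Solid disk: I_cm = (1/2)MR² = (1/2)(5.6)(0.093)² = 0.024217 kg·m²; centre at d = 0.66 m, so I = I_cm + Md² gives I = 0.024217 + (5.6)(0.66)² = 2.4636 kg·m².
Total I = 0.2658 + 2.4636 = 2.7294 kg·m².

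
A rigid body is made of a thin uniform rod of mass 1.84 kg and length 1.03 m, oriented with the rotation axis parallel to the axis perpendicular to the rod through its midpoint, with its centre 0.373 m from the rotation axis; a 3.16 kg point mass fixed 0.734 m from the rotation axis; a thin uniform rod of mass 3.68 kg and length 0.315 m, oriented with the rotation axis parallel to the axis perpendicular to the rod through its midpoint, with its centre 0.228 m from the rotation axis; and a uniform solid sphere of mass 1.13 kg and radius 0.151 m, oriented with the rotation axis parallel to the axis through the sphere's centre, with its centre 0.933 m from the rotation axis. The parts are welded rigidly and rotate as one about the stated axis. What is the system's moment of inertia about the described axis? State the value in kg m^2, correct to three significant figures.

Thin rod: I_cm = (1/12)ML² = (1/12)(1.84)(1.03)² = 0.16267 kg m^2; centre at d = 0.373 m, so I = I_cm + Md² gives I = 0.16267 + (1.84)(0.373)² = 0.41867 kg m^2.
Point mass: I_cm = 0; centre at d = 0.734 m, so I = I_cm + Md² gives I = 0 + (3.16)(0.734)² = 1.7025 kg m^2.
Thin rod: I_cm = (1/12)ML² = (1/12)(3.68)(0.315)² = 0.030429 kg m^2; centre at d = 0.228 m, so I = I_cm + Md² gives I = 0.030429 + (3.68)(0.228)² = 0.22173 kg m^2.
Solid sphere: I_cm = (2/5)MR² = (2/5)(1.13)(0.151)² = 0.010306 kg m^2; centre at d = 0.933 m, so I = I_cm + Md² gives I = 0.010306 + (1.13)(0.933)² = 0.99396 kg m^2.
Total I = 0.41867 + 1.7025 + 0.22173 + 0.99396 = 3.3368 kg m^2.

3.34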